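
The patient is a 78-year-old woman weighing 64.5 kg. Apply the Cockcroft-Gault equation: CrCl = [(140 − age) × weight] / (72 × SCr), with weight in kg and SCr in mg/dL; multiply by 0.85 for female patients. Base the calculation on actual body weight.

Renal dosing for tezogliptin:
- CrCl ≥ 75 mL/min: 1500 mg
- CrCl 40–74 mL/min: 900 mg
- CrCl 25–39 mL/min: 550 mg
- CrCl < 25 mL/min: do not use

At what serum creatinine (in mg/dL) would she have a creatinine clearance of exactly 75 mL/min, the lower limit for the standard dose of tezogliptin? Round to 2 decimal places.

Standard dose requires CrCl ≥ 75 mL/min.
Set (140 − 78) × 64.5 × 0.85 / (72 × SCr) = 75
SCr = (140 − 78) × 64.5 × 0.85 / (72 × 75) = 0.629 mg/dL

0.63 mg/dL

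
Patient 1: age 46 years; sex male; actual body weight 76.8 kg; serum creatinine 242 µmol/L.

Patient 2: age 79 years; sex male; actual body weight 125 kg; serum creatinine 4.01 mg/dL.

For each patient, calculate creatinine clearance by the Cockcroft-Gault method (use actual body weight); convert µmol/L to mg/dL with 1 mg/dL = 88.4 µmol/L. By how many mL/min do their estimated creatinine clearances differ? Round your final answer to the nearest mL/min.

Patient 1: SCr = 242 / 88.4 = 2.738 mg/dL
Patient 1: CrCl = (140 − 46) × 76.8 / (72 × 2.738) = 7219.2 / 197.14 ≈ 36.6 mL/min
Patient 2: CrCl = (140 − 79) × 125 / (72 × 4.01) = 7625.0 / 288.72 ≈ 26.4 mL/min
|36.6 − 26.4| = 10.2 mL/min

10 mL/min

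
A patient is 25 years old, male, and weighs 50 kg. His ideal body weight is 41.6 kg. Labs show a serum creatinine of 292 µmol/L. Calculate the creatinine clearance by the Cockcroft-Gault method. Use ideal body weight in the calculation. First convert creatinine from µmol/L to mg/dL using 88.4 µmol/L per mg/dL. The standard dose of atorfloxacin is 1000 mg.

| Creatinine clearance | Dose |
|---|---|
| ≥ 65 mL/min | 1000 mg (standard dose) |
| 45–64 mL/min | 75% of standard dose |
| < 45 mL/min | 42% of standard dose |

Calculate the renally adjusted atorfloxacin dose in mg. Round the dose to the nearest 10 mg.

SCr = 292 / 88.4 = 3.303 mg/dL
CrCl = (140 − 25) × 41.6 / (72 × 3.303) = 4784.0 / 237.82 ≈ 20.1 mL/min
CrCl ≈ 20 mL/min → bracket < 45 mL/min.
42% of 1000 mg = 420 mg

420 mg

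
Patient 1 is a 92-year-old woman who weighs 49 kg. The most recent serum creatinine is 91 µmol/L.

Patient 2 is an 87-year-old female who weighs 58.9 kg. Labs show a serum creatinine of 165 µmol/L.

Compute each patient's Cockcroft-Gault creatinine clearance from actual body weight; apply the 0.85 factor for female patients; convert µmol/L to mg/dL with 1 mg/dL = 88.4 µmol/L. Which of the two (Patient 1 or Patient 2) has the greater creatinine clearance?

Patient 1: SCr = 91 / 88.4 = 1.029 mg/dL
Patient 1: CrCl = (140 − 92) × 49 / (72 × 1.029) × 0.85 = 2352.0 / 74.09 × 0.85 ≈ 27.0 mL/min
Patient 2: SCr = 165 / 88.4 = 1.867 mg/dL
Patient 2: CrCl = (140 − 87) × 58.9 / (72 × 1.867) × 0.85 = 3121.7 / 134.42 × 0.85 ≈ 19.7 mL/min
27.0 vs 19.7 mL/min → Patient 1 is higher.

Patient 1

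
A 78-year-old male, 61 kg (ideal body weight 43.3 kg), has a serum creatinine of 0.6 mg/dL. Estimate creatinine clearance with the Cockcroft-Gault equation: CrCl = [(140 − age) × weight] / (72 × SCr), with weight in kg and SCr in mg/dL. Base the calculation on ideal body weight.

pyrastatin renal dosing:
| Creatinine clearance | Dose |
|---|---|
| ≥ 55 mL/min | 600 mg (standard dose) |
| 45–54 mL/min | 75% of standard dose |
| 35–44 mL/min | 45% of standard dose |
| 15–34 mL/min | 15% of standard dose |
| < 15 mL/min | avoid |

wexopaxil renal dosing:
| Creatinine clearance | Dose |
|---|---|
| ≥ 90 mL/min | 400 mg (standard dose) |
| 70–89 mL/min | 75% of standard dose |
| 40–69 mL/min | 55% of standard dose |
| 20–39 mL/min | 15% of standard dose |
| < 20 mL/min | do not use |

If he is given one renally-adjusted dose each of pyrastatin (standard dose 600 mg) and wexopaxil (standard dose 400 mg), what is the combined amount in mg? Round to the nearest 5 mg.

CrCl = (140 − 78) × 43.3 / (72 × 0.6) = 2684.6 / 43.20 ≈ 62.1 mL/min
CrCl ≈ 62 mL/min.
pyrastatin: ≥ 55 mL/min → 100% of 600 mg = 600 mg.
wexopaxil: 40–69 mL/min → 55% of 400 mg = 220 mg.
Total = 600 + 220 = 820 mg.

820 mg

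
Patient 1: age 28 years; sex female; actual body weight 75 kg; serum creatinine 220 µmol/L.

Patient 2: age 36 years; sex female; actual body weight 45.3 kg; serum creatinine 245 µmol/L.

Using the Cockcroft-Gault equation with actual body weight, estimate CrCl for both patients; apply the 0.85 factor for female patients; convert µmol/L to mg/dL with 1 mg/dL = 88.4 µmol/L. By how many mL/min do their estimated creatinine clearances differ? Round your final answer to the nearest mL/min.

Patient 1: SCr = 220 / 88.4 = 2.489 mg/dL
Patient 1: CrCl = (140 − 28) × 75 / (72 × 2.489) × 0.85 = 8400.0 / 179.21 × 0.85 ≈ 39.8 mL/min
Patient 2: SCr = 245 / 88.4 = 2.771 mg/dL
Patient 2: CrCl = (140 − 36) × 45.3 / (72 × 2.771) × 0.85 = 4711.2 / 199.51 × 0.85 ≈ 20.1 mL/min
|39.8 − 20.1| = 19.7 mL/min

20 mL/min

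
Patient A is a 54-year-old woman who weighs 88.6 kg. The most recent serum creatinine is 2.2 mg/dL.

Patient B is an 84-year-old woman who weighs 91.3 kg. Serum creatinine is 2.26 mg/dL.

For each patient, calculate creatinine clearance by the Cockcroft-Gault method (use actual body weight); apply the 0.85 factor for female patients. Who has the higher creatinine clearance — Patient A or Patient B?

Patient A

Patient A: CrCl = (140 − 54) × 88.6 / (72 × 2.2) × 0.85 = 7619.6 / 158.40 × 0.85 ≈ 40.9 mL/min
Patient B: CrCl = (140 − 84) × 91.3 / (72 × 2.26) × 0.85 = 5112.8 / 162.72 × 0.85 ≈ 26.7 mL/min
40.9 vs 26.7 mL/min → Patient A is higher.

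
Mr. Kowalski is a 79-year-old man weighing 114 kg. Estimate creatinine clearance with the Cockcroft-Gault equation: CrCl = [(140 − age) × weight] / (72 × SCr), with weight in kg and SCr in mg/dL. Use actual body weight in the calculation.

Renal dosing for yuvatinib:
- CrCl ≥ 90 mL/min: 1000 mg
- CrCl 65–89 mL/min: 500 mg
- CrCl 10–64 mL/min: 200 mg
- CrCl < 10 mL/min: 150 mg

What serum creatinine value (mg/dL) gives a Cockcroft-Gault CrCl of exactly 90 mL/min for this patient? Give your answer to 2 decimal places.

1.07 mg/dL

Standard dose requires CrCl ≥ 90 mL/min.
Set (140 − 79) × 114 / (72 × SCr) = 90
SCr = (140 − 79) × 114 / (72 × 90) = 1.073 mg/dL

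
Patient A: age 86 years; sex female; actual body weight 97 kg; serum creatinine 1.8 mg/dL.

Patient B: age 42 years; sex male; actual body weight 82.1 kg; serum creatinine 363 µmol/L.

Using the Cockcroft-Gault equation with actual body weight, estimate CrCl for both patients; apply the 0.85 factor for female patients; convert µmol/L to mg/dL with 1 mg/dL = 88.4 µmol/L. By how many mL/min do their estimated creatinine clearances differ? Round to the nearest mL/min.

Patient A: CrCl = (140 − 86) × 97 / (72 × 1.8) × 0.85 = 5238.0 / 129.60 × 0.85 ≈ 34.4 mL/min
Patient B: SCr = 363 / 88.4 = 4.106 mg/dL
Patient B: CrCl = (140 − 42) × 82.1 / (72 × 4.106) = 8045.8 / 295.63 ≈ 27.2 mL/min
|34.4 − 27.2| = 7.2 mL/min

7 mL/min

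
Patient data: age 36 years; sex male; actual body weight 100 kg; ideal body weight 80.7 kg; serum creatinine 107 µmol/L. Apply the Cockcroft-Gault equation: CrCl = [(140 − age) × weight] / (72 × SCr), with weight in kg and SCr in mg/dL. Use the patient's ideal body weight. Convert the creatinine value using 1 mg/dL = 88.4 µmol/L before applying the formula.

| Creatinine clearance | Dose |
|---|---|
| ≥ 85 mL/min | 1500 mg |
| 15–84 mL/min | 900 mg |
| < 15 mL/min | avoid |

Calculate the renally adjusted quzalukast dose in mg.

SCr = 107 / 88.4 = 1.21 mg/dL
CrCl = (140 − 36) × 80.7 / (72 × 1.21) = 8392.8 / 87.12 ≈ 96.3 mL/min
CrCl ≈ 96 mL/min → bracket ≥ 85 mL/min.
Dose for this bracket: 1500 mg.

1500 mg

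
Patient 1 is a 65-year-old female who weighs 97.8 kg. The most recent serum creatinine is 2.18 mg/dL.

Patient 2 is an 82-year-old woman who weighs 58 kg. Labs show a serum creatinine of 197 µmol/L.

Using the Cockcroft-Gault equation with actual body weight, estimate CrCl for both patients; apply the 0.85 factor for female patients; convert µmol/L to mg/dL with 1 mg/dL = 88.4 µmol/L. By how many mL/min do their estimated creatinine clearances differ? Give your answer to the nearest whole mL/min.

Patient 1: CrCl = (140 − 65) × 97.8 / (72 × 2.18) × 0.85 = 7335.0 / 156.96 × 0.85 ≈ 39.7 mL/min
Patient 2: SCr = 197 / 88.4 = 2.229 mg/dL
Patient 2: CrCl = (140 − 82) × 58 / (72 × 2.229) × 0.85 = 3364.0 / 160.49 × 0.85 ≈ 17.8 mL/min
|39.7 − 17.8| = 21.9 mL/min

22 mL/min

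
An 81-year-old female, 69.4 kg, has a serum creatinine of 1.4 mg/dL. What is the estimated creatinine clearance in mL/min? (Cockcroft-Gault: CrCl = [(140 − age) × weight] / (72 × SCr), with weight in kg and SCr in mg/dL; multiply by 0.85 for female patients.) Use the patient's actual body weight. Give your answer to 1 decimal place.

CrCl = (140 − 81) × 69.4 / (72 × 1.4) × 0.85 = 4094.6 / 100.80 × 0.85 ≈ 34.5 mL/min

34.5 mL/min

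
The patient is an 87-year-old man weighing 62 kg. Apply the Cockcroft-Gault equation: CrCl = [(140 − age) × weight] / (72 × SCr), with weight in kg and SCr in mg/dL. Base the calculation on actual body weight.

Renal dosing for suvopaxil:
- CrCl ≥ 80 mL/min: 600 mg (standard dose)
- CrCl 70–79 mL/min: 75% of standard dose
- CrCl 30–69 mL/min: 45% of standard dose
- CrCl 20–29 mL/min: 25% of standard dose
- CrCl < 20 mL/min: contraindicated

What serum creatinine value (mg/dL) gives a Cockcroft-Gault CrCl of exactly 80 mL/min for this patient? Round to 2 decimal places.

0.57 mg/dL

Standard dose requires CrCl ≥ 80 mL/min.
Set (140 − 87) × 62 / (72 × SCr) = 80
SCr = (140 − 87) × 62 / (72 × 80) = 0.570 mg/dL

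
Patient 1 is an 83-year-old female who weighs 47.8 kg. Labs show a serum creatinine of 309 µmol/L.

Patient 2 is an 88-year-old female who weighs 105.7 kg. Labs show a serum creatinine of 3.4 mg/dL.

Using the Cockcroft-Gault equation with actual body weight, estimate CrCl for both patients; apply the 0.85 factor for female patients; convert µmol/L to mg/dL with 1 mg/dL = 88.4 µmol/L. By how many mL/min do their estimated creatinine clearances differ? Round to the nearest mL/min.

10 mL/min

Patient 1: SCr = 309 / 88.4 = 3.495 mg/dL
Patient 1: CrCl = (140 − 83) × 47.8 / (72 × 3.495) × 0.85 = 2724.6 / 251.64 × 0.85 ≈ 9.2 mL/min
Patient 2: CrCl = (140 − 88) × 105.7 / (72 × 3.4) × 0.85 = 5496.4 / 244.80 × 0.85 ≈ 19.1 mL/min
|9.2 − 19.1| = 9.9 mL/min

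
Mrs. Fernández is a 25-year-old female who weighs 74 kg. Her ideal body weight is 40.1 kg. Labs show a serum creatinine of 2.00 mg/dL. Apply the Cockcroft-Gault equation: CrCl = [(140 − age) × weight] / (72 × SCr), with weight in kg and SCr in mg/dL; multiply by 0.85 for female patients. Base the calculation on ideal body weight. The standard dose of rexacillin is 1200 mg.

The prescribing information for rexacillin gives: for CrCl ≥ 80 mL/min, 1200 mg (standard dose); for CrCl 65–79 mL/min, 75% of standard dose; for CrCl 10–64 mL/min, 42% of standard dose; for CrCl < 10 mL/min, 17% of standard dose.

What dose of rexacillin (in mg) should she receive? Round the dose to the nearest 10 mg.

CrCl = (140 − 25) × 40.1 / (72 × 2) × 0.85 = 4611.5 / 144.00 × 0.85 ≈ 27.2 mL/min
CrCl ≈ 27 mL/min → bracket 10–64 mL/min.
42% of 1200 mg = 504 mg → 500 mg

500 mg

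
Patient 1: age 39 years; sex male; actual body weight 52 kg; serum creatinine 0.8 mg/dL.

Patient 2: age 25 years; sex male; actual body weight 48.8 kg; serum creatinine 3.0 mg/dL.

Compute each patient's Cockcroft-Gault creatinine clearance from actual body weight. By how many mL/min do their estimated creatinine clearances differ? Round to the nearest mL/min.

Patient 1: CrCl = (140 − 39) × 52 / (72 × 0.8) = 5252.0 / 57.60 ≈ 91.2 mL/min
Patient 2: CrCl = (140 − 25) × 48.8 / (72 × 3) = 5612.0 / 216.00 ≈ 26.0 mL/min
|91.2 − 26.0| = 65.2 mL/min

65 mL/min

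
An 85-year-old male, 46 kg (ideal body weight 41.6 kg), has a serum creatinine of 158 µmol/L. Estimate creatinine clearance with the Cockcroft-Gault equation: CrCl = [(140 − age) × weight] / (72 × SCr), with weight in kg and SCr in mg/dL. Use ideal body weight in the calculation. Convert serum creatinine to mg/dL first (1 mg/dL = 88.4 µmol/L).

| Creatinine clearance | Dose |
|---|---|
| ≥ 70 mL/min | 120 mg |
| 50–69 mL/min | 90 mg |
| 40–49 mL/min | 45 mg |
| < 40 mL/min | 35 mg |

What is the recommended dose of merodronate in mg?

35 mg

SCr = 158 / 88.4 = 1.787 mg/dL
CrCl = (140 − 85) × 41.6 / (72 × 1.787) = 2288.0 / 128.66 ≈ 17.8 mL/min
CrCl ≈ 18 mL/min → bracket < 40 mL/min.
Dose for this bracket: 35 mg.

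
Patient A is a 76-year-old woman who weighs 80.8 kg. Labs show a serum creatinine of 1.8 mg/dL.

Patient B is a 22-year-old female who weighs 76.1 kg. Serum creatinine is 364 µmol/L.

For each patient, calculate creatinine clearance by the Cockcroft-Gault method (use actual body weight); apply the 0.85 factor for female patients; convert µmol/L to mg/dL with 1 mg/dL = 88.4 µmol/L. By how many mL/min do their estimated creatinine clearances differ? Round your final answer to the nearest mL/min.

Patient A: CrCl = (140 − 76) × 80.8 / (72 × 1.8) × 0.85 = 5171.2 / 129.60 × 0.85 ≈ 33.9 mL/min
Patient B: SCr = 364 / 88.4 = 4.118 mg/dL
Patient B: CrCl = (140 − 22) × 76.1 / (72 × 4.118) × 0.85 = 8979.8 / 296.50 × 0.85 ≈ 25.7 mL/min
|33.9 − 25.7| = 8.2 mL/min

8 mL/min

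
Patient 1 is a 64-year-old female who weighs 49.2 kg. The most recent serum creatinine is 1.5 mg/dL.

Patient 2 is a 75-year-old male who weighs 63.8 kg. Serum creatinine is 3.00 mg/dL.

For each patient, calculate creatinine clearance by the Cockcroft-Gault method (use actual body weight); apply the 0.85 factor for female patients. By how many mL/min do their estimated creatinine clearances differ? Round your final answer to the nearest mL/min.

Patient 1: CrCl = (140 − 64) × 49.2 / (72 × 1.5) × 0.85 = 3739.2 / 108.00 × 0.85 ≈ 29.4 mL/min
Patient 2: CrCl = (140 − 75) × 63.8 / (72 × 3) = 4147.0 / 216.00 ≈ 19.2 mL/min
|29.4 − 19.2| = 10.2 mL/min

10 mL/min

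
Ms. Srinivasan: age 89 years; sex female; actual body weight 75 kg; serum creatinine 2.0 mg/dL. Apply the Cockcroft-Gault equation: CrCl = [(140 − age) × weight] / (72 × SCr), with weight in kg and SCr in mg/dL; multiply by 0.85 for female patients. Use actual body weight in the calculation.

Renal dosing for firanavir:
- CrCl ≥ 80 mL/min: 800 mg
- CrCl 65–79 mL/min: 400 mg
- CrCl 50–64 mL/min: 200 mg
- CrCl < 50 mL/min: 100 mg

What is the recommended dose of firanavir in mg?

CrCl = (140 − 89) × 75 / (72 × 2) × 0.85 = 3825.0 / 144.00 × 0.85 ≈ 22.6 mL/min
CrCl ≈ 23 mL/min → bracket < 50 mL/min.
Dose for this bracket: 100 mg.

100 mg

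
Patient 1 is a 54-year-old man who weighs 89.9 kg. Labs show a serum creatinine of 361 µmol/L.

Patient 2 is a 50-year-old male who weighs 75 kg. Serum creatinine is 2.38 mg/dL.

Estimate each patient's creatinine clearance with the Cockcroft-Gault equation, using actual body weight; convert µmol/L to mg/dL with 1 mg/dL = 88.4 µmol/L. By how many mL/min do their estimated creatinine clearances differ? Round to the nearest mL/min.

13 mL/min

Patient 1: SCr = 361 / 88.4 = 4.084 mg/dL
Patient 1: CrCl = (140 − 54) × 89.9 / (72 × 4.084) = 7731.4 / 294.05 ≈ 26.3 mL/min
Patient 2: CrCl = (140 − 50) × 75 / (72 × 2.38) = 6750.0 / 171.36 ≈ 39.4 mL/min
|26.3 − 39.4| = 13.1 mL/min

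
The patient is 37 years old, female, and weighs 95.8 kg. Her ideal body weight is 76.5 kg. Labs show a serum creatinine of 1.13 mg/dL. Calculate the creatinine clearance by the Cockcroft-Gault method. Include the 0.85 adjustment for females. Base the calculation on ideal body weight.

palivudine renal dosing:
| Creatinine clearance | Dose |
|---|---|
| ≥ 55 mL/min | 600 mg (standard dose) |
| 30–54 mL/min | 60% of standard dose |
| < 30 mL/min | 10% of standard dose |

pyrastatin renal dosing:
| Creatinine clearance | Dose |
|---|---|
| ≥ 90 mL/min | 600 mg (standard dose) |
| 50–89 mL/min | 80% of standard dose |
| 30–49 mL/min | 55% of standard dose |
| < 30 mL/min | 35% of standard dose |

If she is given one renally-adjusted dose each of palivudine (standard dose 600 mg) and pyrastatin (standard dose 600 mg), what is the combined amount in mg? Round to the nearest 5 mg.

CrCl = (140 − 37) × 76.5 / (72 × 1.13) × 0.85 = 7879.5 / 81.36 × 0.85 ≈ 82.3 mL/min
CrCl ≈ 82 mL/min.
palivudine: ≥ 55 mL/min → 100% of 600 mg = 600 mg.
pyrastatin: 50–89 mL/min → 80% of 600 mg = 480 mg.
Total = 600 + 480 = 1080 mg.

1080 mg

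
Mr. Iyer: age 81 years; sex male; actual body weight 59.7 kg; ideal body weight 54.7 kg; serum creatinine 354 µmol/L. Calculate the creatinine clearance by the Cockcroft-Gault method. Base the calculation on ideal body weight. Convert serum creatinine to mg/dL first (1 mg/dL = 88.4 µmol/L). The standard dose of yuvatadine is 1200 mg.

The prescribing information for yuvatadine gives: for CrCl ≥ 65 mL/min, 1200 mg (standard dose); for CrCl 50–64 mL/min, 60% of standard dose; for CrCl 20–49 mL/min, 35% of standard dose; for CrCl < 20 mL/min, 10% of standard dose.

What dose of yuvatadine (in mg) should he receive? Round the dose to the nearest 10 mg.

SCr = 354 / 88.4 = 4.005 mg/dL
CrCl = (140 − 81) × 54.7 / (72 × 4.005) = 3227.3 / 288.36 ≈ 11.2 mL/min
CrCl ≈ 11 mL/min → bracket < 20 mL/min.
10% of 1200 mg = 120 mg

120 mg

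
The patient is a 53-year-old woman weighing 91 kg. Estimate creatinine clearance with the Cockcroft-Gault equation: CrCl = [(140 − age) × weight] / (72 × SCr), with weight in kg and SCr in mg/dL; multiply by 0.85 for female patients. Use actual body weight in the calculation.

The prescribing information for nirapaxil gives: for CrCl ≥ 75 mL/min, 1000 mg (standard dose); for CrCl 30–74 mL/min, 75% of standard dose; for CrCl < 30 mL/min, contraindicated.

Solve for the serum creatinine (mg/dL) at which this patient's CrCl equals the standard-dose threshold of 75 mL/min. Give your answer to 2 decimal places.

1.25 mg/dL

Standard dose requires CrCl ≥ 75 mL/min.
Set (140 − 53) × 91 × 0.85 / (72 × SCr) = 75
SCr = (140 − 53) × 91 × 0.85 / (72 × 75) = 1.246 mg/dL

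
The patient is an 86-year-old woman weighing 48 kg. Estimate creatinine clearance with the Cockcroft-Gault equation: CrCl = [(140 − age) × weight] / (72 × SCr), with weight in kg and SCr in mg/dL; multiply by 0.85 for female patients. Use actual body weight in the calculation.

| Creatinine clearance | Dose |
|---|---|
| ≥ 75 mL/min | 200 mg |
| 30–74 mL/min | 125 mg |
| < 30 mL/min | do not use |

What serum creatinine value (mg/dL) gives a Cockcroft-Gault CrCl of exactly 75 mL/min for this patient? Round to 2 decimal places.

0.41 mg/dL

Standard dose requires CrCl ≥ 75 mL/min.
Set (140 − 86) × 48 × 0.85 / (72 × SCr) = 75
SCr = (140 − 86) × 48 × 0.85 / (72 × 75) = 0.408 mg/dL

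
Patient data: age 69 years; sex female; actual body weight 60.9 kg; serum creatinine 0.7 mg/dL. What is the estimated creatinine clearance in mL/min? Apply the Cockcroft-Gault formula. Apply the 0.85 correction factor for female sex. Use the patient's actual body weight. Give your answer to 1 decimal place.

CrCl = (140 − 69) × 60.9 / (72 × 0.7) × 0.85 = 4323.9 / 50.40 × 0.85 ≈ 72.9 mL/min

72.9 mL/min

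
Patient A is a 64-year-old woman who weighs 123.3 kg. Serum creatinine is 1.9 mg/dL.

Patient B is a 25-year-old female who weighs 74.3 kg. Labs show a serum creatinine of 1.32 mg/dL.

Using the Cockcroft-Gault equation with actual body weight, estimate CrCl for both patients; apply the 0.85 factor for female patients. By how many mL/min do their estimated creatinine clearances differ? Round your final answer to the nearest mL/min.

18 mL/min

Patient A: CrCl = (140 − 64) × 123.3 / (72 × 1.9) × 0.85 = 9370.8 / 136.80 × 0.85 ≈ 58.2 mL/min
Patient B: CrCl = (140 − 25) × 74.3 / (72 × 1.32) × 0.85 = 8544.5 / 95.04 × 0.85 ≈ 76.4 mL/min
|58.2 − 76.4| = 18.2 mL/min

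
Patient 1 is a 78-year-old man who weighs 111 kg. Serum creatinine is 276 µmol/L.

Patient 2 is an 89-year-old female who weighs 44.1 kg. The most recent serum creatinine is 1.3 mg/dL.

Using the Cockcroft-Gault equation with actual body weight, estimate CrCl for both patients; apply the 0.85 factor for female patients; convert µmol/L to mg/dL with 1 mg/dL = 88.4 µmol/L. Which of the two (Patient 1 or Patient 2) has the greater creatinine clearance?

Patient 1: SCr = 276 / 88.4 = 3.122 mg/dL
Patient 1: CrCl = (140 − 78) × 111 / (72 × 3.122) = 6882.0 / 224.78 ≈ 30.6 mL/min
Patient 2: CrCl = (140 − 89) × 44.1 / (72 × 1.3) × 0.85 = 2249.1 / 93.60 × 0.85 ≈ 20.4 mL/min
30.6 vs 20.4 mL/min → Patient 1 is higher.

Patient 1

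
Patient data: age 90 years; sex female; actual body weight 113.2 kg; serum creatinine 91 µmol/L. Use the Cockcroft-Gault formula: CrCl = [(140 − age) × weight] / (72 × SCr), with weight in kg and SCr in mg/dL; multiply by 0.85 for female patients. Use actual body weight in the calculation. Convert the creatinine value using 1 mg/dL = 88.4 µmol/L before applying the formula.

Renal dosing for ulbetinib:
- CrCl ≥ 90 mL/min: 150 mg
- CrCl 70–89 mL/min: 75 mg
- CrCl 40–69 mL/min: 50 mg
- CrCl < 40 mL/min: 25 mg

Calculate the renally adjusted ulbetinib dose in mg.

SCr = 91 / 88.4 = 1.029 mg/dL
CrCl = (140 − 90) × 113.2 / (72 × 1.029) × 0.85 = 5660.0 / 74.09 × 0.85 ≈ 64.9 mL/min
CrCl ≈ 65 mL/min → bracket 40–69 mL/min.
Dose for this bracket: 50 mg.

50 mg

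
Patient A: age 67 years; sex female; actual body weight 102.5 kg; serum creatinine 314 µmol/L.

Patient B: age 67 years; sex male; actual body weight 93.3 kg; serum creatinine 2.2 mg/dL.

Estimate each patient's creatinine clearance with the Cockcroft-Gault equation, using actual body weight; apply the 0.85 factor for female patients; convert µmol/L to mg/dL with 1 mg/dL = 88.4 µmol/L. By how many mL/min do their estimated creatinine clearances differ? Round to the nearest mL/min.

Patient A: SCr = 314 / 88.4 = 3.552 mg/dL
Patient A: CrCl = (140 − 67) × 102.5 / (72 × 3.552) × 0.85 = 7482.5 / 255.74 × 0.85 ≈ 24.9 mL/min
Patient B: CrCl = (140 − 67) × 93.3 / (72 × 2.2) = 6810.9 / 158.40 ≈ 43.0 mL/min
|24.9 − 43.0| = 18.1 mL/min

18 mL/min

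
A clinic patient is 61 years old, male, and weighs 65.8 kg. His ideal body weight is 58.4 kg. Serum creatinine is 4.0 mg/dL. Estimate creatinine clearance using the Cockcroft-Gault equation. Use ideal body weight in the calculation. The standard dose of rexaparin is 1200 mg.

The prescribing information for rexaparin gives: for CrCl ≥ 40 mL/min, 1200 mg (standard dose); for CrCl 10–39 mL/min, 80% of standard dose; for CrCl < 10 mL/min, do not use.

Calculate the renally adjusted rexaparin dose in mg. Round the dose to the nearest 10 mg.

CrCl = (140 − 61) × 58.4 / (72 × 4) = 4613.6 / 288.00 ≈ 16.0 mL/min
CrCl ≈ 16 mL/min → bracket 10–39 mL/min.
80% of 1200 mg = 960 mg

960 mg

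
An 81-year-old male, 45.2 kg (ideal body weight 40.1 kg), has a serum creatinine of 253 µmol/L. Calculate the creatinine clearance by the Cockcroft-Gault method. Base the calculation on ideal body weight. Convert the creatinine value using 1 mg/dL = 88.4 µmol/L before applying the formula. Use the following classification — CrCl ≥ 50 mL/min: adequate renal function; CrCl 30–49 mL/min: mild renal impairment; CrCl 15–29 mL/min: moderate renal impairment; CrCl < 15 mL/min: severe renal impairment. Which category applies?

SCr = 253 / 88.4 = 2.862 mg/dL
CrCl = (140 − 81) × 40.1 / (72 × 2.862) = 2365.9 / 206.06 ≈ 11.5 mL/min
11 mL/min falls in the 'severe renal impairment' range.

severe renal impairment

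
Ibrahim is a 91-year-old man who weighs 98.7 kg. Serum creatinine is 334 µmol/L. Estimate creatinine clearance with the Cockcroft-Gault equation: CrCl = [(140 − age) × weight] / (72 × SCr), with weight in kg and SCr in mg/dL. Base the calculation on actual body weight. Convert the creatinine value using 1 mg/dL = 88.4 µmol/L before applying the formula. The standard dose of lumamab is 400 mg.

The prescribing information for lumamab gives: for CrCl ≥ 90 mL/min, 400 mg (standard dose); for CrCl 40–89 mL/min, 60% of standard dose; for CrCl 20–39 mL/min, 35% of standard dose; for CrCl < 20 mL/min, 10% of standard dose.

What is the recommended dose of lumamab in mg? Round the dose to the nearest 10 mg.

40 mg

SCr = 334 / 88.4 = 3.778 mg/dL
CrCl = (140 − 91) × 98.7 / (72 × 3.778) = 4836.3 / 272.02 ≈ 17.8 mL/min
CrCl ≈ 18 mL/min → bracket < 20 mL/min.
10% of 400 mg = 40 mg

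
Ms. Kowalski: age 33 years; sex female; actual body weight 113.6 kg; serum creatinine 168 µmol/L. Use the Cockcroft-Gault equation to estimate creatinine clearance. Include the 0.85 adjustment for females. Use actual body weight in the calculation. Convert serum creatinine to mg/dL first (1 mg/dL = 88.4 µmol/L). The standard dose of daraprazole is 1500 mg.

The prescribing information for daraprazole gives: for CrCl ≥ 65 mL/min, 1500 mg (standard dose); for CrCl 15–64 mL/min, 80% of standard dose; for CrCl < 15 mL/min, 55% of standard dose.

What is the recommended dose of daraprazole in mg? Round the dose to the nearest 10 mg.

1500 mg

SCr = 168 / 88.4 = 1.9 mg/dL
CrCl = (140 − 33) × 113.6 / (72 × 1.9) × 0.85 = 12155.2 / 136.80 × 0.85 ≈ 75.5 mL/min
CrCl ≈ 76 mL/min → bracket ≥ 65 mL/min.
100% of 1500 mg = 1500 mg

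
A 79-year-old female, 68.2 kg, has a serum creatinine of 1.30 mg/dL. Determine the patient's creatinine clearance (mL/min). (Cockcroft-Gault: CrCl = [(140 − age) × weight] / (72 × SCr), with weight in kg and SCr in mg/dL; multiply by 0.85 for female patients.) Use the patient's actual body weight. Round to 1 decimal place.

37.8 mL/min

CrCl = (140 − 79) × 68.2 / (72 × 1.3) × 0.85 = 4160.2 / 93.60 × 0.85 ≈ 37.8 mL/min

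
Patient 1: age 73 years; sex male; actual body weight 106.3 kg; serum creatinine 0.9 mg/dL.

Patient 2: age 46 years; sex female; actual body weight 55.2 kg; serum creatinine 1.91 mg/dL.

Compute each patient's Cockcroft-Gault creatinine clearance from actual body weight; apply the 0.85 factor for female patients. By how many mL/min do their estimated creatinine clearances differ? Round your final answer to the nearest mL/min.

Patient 1: CrCl = (140 − 73) × 106.3 / (72 × 0.9) = 7122.1 / 64.80 ≈ 109.9 mL/min
Patient 2: CrCl = (140 − 46) × 55.2 / (72 × 1.91) × 0.85 = 5188.8 / 137.52 × 0.85 ≈ 32.1 mL/min
|109.9 − 32.1| = 77.8 mL/min

78 mL/min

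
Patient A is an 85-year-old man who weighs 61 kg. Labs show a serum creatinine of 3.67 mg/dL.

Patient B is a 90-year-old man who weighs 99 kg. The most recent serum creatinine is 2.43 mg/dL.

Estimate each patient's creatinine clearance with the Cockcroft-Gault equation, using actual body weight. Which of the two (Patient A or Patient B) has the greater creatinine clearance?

Patient A: CrCl = (140 − 85) × 61 / (72 × 3.67) = 3355.0 / 264.24 ≈ 12.7 mL/min
Patient B: CrCl = (140 − 90) × 99 / (72 × 2.43) = 4950.0 / 174.96 ≈ 28.3 mL/min
12.7 vs 28.3 mL/min → Patient B is higher.

Patient B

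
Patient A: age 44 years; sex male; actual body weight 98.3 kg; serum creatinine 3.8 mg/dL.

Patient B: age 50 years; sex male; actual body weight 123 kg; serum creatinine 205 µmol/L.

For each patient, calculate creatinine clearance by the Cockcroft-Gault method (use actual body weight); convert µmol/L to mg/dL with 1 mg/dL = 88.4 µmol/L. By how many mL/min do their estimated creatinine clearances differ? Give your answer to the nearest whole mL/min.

32 mL/min

Patient A: CrCl = (140 − 44) × 98.3 / (72 × 3.8) = 9436.8 / 273.60 ≈ 34.5 mL/min
Patient B: SCr = 205 / 88.4 = 2.319 mg/dL
Patient B: CrCl = (140 − 50) × 123 / (72 × 2.319) = 11070.0 / 166.97 ≈ 66.3 mL/min
|34.5 − 66.3| = 31.8 mL/min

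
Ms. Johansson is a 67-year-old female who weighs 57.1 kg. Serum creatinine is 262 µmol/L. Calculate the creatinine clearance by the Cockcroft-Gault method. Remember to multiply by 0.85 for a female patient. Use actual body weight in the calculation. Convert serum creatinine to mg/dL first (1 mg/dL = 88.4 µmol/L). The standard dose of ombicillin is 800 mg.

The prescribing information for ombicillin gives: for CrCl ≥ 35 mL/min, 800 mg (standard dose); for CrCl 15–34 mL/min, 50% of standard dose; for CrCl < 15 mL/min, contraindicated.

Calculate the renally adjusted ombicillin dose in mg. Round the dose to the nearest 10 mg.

SCr = 262 / 88.4 = 2.964 mg/dL
CrCl = (140 − 67) × 57.1 / (72 × 2.964) × 0.85 = 4168.3 / 213.41 × 0.85 ≈ 16.6 mL/min
CrCl ≈ 17 mL/min → bracket 15–34 mL/min.
50% of 800 mg = 400 mg

400 mg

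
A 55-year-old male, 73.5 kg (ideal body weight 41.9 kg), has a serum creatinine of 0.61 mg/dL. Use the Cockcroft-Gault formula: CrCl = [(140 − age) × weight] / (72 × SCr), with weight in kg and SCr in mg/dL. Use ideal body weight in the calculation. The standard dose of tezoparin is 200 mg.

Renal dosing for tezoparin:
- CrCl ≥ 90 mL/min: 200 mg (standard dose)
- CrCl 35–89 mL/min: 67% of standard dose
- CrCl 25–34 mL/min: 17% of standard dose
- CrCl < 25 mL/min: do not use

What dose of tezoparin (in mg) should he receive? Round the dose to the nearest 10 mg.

130 mg

CrCl = (140 − 55) × 41.9 / (72 × 0.61) = 3561.5 / 43.92 ≈ 81.1 mL/min
CrCl ≈ 81 mL/min → bracket 35–89 mL/min.
67% of 200 mg = 134 mg → 130 mg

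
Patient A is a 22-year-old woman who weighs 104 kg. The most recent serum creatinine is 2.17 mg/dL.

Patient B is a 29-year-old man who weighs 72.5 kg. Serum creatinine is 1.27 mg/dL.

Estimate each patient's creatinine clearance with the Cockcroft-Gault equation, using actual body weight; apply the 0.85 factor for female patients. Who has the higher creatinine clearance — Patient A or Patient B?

Patient A: CrCl = (140 − 22) × 104 / (72 × 2.17) × 0.85 = 12272.0 / 156.24 × 0.85 ≈ 66.8 mL/min
Patient B: CrCl = (140 − 29) × 72.5 / (72 × 1.27) = 8047.5 / 91.44 ≈ 88.0 mL/min
66.8 vs 88.0 mL/min → Patient B is higher.

Patient B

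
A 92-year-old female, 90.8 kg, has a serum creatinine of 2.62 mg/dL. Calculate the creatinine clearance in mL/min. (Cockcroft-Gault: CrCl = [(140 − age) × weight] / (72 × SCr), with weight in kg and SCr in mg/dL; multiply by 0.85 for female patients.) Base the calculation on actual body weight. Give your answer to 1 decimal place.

CrCl = (140 − 92) × 90.8 / (72 × 2.62) × 0.85 = 4358.4 / 188.64 × 0.85 ≈ 19.6 mL/min

19.6 mL/min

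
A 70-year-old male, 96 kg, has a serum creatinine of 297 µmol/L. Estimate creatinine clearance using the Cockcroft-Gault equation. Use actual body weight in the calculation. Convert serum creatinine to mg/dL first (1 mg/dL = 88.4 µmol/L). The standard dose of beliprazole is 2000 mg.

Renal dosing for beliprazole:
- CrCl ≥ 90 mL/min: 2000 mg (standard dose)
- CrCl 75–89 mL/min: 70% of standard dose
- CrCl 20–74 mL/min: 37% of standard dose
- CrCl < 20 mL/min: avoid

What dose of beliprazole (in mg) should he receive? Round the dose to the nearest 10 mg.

SCr = 297 / 88.4 = 3.36 mg/dL
CrCl = (140 − 70) × 96 / (72 × 3.36) = 6720.0 / 241.92 ≈ 27.8 mL/min
CrCl ≈ 28 mL/min → bracket 20–74 mL/min.
37% of 2000 mg = 740 mg

740 mg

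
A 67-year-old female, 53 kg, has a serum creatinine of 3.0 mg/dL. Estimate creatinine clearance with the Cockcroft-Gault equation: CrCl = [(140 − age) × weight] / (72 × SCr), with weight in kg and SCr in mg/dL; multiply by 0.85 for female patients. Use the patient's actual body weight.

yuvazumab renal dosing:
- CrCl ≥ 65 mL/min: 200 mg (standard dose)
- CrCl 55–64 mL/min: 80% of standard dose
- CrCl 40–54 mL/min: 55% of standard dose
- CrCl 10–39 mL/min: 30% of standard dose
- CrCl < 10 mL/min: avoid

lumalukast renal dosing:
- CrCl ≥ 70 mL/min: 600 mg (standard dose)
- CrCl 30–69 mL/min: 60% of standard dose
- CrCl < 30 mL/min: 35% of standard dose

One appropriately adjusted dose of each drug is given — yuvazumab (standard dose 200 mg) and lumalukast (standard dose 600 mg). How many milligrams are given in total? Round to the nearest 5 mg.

CrCl = (140 − 67) × 53 / (72 × 3) × 0.85 = 3869.0 / 216.00 × 0.85 ≈ 15.2 mL/min
CrCl ≈ 15 mL/min.
yuvazumab: 10–39 mL/min → 30% of 200 mg = 60 mg.
lumalukast: < 30 mL/min → 35% of 600 mg = 210 mg.
Total = 60 + 210 = 270 mg.

270 mg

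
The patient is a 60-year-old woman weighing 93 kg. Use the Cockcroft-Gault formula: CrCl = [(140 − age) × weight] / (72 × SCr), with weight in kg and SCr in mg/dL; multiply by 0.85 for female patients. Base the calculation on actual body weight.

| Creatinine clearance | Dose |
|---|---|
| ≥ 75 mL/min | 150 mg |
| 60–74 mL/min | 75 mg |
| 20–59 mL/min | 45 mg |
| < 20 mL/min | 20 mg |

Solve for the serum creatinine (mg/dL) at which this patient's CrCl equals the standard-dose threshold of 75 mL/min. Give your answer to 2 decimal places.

Standard dose requires CrCl ≥ 75 mL/min.
Set (140 − 60) × 93 × 0.85 / (72 × SCr) = 75
SCr = (140 − 60) × 93 × 0.85 / (72 × 75) = 1.171 mg/dL

1.17 mg/dL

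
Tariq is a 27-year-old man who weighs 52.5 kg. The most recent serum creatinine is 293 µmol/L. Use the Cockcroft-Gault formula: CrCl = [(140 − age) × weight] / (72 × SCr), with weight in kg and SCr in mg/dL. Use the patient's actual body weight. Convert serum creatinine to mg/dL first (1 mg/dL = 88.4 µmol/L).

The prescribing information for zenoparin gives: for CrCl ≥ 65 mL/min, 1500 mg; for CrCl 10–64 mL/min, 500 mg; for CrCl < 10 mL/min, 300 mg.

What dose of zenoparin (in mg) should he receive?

500 mg

SCr = 293 / 88.4 = 3.314 mg/dL
CrCl = (140 − 27) × 52.5 / (72 × 3.314) = 5932.5 / 238.61 ≈ 24.9 mL/min
CrCl ≈ 25 mL/min → bracket 10–64 mL/min.
Dose for this bracket: 500 mg.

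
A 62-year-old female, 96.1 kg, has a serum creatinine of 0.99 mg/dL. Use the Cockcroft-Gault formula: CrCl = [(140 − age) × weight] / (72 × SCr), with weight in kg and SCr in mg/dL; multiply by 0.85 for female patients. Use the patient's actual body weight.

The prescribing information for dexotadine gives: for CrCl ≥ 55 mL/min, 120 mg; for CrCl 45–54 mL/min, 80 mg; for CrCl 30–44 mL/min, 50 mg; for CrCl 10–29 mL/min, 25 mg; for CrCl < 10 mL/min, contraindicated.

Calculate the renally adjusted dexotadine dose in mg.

CrCl = (140 − 62) × 96.1 / (72 × 0.99) × 0.85 = 7495.8 / 71.28 × 0.85 ≈ 89.4 mL/min
CrCl ≈ 89 mL/min → bracket ≥ 55 mL/min.
Dose for this bracket: 120 mg.

120 mg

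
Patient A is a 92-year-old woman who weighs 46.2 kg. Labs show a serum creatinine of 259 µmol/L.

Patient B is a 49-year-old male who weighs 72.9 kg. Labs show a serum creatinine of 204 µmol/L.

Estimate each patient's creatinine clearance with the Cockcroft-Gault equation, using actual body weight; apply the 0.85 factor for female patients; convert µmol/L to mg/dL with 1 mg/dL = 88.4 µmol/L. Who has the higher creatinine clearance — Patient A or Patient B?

Patient A: SCr = 259 / 88.4 = 2.93 mg/dL
Patient A: CrCl = (140 − 92) × 46.2 / (72 × 2.93) × 0.85 = 2217.6 / 210.96 × 0.85 ≈ 8.9 mL/min
Patient B: SCr = 204 / 88.4 = 2.308 mg/dL
Patient B: CrCl = (140 − 49) × 72.9 / (72 × 2.308) = 6633.9 / 166.18 ≈ 39.9 mL/min
8.9 vs 39.9 mL/min → Patient B is higher.

Patient B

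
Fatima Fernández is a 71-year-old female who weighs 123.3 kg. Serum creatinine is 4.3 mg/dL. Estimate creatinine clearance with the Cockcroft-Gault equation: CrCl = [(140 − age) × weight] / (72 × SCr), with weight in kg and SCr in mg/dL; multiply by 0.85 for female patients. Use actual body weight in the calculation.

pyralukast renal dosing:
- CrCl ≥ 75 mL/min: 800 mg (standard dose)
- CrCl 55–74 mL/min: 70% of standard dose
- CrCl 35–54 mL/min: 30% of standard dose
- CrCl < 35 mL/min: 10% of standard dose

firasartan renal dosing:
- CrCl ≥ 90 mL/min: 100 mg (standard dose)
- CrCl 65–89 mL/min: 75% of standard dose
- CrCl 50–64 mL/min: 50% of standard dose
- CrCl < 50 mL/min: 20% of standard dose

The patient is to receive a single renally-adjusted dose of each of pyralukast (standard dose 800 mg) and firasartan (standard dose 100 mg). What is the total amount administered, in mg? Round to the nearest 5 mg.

100 mg

CrCl = (140 − 71) × 123.3 / (72 × 4.3) × 0.85 = 8507.7 / 309.60 × 0.85 ≈ 23.4 mL/min
CrCl ≈ 23 mL/min.
pyralukast: < 35 mL/min → 10% of 800 mg = 80 mg.
firasartan: < 50 mL/min → 20% of 100 mg = 20 mg.
Total = 80 + 20 = 100 mg.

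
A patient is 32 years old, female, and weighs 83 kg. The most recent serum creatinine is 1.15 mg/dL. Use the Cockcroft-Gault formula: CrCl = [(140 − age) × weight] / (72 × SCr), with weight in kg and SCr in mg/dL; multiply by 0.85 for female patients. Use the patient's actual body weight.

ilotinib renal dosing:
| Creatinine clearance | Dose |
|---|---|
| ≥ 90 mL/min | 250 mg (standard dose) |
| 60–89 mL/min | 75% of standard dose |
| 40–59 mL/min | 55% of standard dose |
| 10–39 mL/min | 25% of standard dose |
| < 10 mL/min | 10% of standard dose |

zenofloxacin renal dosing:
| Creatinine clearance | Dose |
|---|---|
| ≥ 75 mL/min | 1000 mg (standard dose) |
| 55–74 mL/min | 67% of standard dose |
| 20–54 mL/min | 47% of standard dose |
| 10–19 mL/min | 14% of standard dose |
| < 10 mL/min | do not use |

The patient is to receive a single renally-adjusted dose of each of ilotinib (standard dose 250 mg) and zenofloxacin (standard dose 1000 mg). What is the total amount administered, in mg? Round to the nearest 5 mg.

CrCl = (140 − 32) × 83 / (72 × 1.15) × 0.85 = 8964.0 / 82.80 × 0.85 ≈ 92.0 mL/min
CrCl ≈ 92 mL/min.
ilotinib: ≥ 90 mL/min → 100% of 250 mg = 250 mg.
zenofloxacin: ≥ 75 mL/min → 100% of 1000 mg = 1000 mg.
Total = 250 + 1000 = 1250 mg.

1250 mg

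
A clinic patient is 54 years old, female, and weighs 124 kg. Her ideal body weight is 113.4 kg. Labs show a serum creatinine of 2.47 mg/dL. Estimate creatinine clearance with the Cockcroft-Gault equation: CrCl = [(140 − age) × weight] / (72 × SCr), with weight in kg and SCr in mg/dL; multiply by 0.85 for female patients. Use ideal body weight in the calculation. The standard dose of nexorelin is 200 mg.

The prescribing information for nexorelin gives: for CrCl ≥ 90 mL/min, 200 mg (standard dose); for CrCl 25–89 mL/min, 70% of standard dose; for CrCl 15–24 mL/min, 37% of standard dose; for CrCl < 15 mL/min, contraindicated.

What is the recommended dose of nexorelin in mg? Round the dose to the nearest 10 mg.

CrCl = (140 − 54) × 113.4 / (72 × 2.47) × 0.85 = 9752.4 / 177.84 × 0.85 ≈ 46.6 mL/min
CrCl ≈ 47 mL/min → bracket 25–89 mL/min.
70% of 200 mg = 140 mg

140 mg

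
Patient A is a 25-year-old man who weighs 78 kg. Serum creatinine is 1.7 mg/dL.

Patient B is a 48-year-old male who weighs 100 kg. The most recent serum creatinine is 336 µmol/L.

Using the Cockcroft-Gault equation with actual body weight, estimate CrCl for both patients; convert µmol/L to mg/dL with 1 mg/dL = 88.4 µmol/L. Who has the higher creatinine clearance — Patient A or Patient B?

Patient A

Patient A: CrCl = (140 − 25) × 78 / (72 × 1.7) = 8970.0 / 122.40 ≈ 73.3 mL/min
Patient B: SCr = 336 / 88.4 = 3.801 mg/dL
Patient B: CrCl = (140 − 48) × 100 / (72 × 3.801) = 9200.0 / 273.67 ≈ 33.6 mL/min
73.3 vs 33.6 mL/min → Patient A is higher.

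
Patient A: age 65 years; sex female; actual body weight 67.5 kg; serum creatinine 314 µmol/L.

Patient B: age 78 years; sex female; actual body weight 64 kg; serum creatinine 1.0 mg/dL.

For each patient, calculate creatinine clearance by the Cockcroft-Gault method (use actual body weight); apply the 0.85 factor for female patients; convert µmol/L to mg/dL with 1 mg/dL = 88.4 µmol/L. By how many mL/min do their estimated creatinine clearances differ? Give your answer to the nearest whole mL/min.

Patient A: SCr = 314 / 88.4 = 3.552 mg/dL
Patient A: CrCl = (140 − 65) × 67.5 / (72 × 3.552) × 0.85 = 5062.5 / 255.74 × 0.85 ≈ 16.8 mL/min
Patient B: CrCl = (140 − 78) × 64 / (72 × 1) × 0.85 = 3968.0 / 72.00 × 0.85 ≈ 46.8 mL/min
|16.8 − 46.8| = 30.0 mL/min

30 mL/min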